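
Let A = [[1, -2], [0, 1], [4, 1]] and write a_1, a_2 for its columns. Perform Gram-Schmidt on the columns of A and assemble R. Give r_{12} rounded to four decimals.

a_1 = (1, 0, 4); ‖a_1‖ = 4.1231, so q_1 = (0.2425, 0.0000, 0.9701).
r_{12} = q_1·a_2 = 0.4851.

r_{12} = 0.4851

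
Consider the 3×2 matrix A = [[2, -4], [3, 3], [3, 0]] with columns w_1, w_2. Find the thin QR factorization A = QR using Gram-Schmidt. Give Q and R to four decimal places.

Q = [[0.4264, -0.8189], [0.6396, 0.5732], [0.6396, -0.0273]], R = [[4.6904, 0.2132], [0.0000, 4.9955]]

w_1 = (2, 3, 3); ‖w_1‖ = 4.6904, so e_1 = (0.4264, 0.6396, 0.6396).
e_1·w_2 = 0.4264·(-4) + 0.6396·3 + 0.6396·0 = 0.2132.
u_2 = w_2 − 0.2132·e_1 = (-4.0909, 2.8636, -0.1364).
‖u_2‖ = 4.9955, so e_2 = (-0.8189, 0.5732, -0.0273).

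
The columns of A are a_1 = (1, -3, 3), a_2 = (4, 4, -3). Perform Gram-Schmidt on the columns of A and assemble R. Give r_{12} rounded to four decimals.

a_1 = (1, -3, 3); ‖a_1‖ = 4.3589, so q_1 = (0.2294, -0.6882, 0.6882).
r_{12} = q_1·a_2 = -3.9001.

r_{12} = -3.9001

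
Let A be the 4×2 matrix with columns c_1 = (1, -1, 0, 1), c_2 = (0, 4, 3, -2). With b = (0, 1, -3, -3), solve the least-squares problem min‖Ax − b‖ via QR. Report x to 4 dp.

q_1 = c_1/‖c_1‖ = (1, -1, 0, 1)/1.7321 = (0.5774, -0.5774, 0.0000, 0.5774).
r_{12} = q_1·c_2 = -3.4641.
u_2 = c_2 + 3.4641·q_1 = (2.0000, 2.0000, 3.0000, 0.0000).
‖u_2‖ = 4.1231, so q_2 = (0.4851, 0.4851, 0.7276, 0.0000).
Qᵀb = (-2.3094, -1.6977).
Back-substitute: x_2 = -1.6977/4.1231 = -0.4118.
x_1 = (-2.3094 + 3.4641·(-0.4118))/1.7321 = -2.1569.

x = (-2.1569, -0.4118)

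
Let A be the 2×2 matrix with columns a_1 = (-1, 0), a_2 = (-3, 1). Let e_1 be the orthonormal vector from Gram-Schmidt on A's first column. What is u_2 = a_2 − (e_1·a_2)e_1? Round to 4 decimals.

a_1 = (-1, 0); ‖a_1‖ = 1.0000, so e_1 = (-1.0000, 0.0000).
e_1·a_2 = (-1.0000)·(-3) + 0.0000·1 = 3.0000.
u_2 = a_2 − 3.0000·e_1 = (0.0000, 1.0000).

u_2 = (0.0000, 1.0000)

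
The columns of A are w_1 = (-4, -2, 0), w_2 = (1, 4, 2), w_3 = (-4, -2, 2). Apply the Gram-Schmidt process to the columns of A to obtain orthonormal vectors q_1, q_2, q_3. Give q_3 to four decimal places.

q_3 = (0.2408, -0.4815, 0.8427)

q_1 = w_1/‖w_1‖ = (-4, -2, 0)/4.4721 = (-0.8944, -0.4472, 0.0000).
r_{12} = q_1·w_2 = -2.6833.
u_2 = w_2 + 2.6833·q_1 = (-1.4000, 2.8000, 2.0000).
‖u_2‖ = 3.7148, so q_2 = (-0.3769, 0.7537, 0.5384).
r_{13} = q_1·w_3 = 4.4721; r_{23} = q_2·w_3 = 1.0768.
u_3 = w_3 − 4.4721·q_1 − 1.0768·q_2 = (0.4058, -0.8116, 1.4203).
‖u_3‖ = 1.6854, so q_3 = (0.2408, -0.4815, 0.8427).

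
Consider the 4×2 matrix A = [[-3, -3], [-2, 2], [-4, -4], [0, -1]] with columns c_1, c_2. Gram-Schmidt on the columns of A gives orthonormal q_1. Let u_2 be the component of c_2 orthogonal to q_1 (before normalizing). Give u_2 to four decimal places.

q_1 = c_1/‖c_1‖ = (-3, -2, -4, 0)/5.3852 = (-0.5571, -0.3714, -0.7428, 0.0000).
r_{12} = q_1·c_2 = 3.8996.
u_2 = c_2 − 3.8996·q_1 = (-0.8276, 3.4483, -1.1034, -1.0000).

u_2 = (-0.8276, 3.4483, -1.1034, -1.0000)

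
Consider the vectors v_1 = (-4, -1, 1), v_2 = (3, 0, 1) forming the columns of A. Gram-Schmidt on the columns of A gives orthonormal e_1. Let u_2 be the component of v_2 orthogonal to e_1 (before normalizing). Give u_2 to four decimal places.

e_1 = v_1/‖v_1‖ = (-4, -1, 1)/4.2426 = (-0.9428, -0.2357, 0.2357).
r_{12} = e_1·v_2 = -2.5927.
u_2 = v_2 + 2.5927·e_1 = (0.5556, -0.6111, 1.6111).

u_2 = (0.5556, -0.6111, 1.6111)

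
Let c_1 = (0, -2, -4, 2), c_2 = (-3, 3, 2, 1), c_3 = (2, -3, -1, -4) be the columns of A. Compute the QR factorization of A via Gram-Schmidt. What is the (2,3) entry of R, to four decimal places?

r_{23} = -4.8507

c_1 = (0, -2, -4, 2); ‖c_1‖ = 4.8990, so e_1 = (0.0000, -0.4082, -0.8165, 0.4082).
e_1·c_2 = 0.0000·(-3) + (-0.4082)·3 + (-0.8165)·2 + 0.4082·1 = -2.4495.
u_2 = c_2 + 2.4495·e_1 = (-3.0000, 2.0000, 0.0000, 2.0000).
‖u_2‖ = 4.1231, so e_2 = (-0.7276, 0.4851, 0.0000, 0.4851).
r_{23} = e_2·c_3 = -4.8507.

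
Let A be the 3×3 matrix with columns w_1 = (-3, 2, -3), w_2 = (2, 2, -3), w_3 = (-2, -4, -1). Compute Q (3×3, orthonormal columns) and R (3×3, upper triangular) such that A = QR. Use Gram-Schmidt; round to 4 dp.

Q = [[-0.6396, 0.7687, 0.0000], [0.4264, 0.3548, -0.8321], [-0.6396, -0.5322, -0.5547]], R = [[4.6904, 1.4924, 0.2132], [0.0000, 3.8435, -2.4244], [0.0000, 0.0000, 3.8829]]

w_1 = (-3, 2, -3); ‖w_1‖ = 4.6904, so q_1 = (-0.6396, 0.4264, -0.6396).
q_1·w_2 = (-0.6396)·2 + 0.4264·2 + (-0.6396)·(-3) = 1.4924.
u_2 = w_2 − 1.4924·q_1 = (2.9545, 1.3636, -2.0455).
‖u_2‖ = 3.8435, so q_2 = (0.7687, 0.3548, -0.5322).
q_1·w_3 = (-0.6396)·(-2) + 0.4264·(-4) + (-0.6396)·(-1) = 0.2132; q_2·w_3 = 0.7687·(-2) + 0.3548·(-4) + (-0.5322)·(-1) = -2.4244.
u_3 = w_3 − 0.2132·q_1 + 2.4244·q_2 = (0.0000, -3.2308, -2.1538).
‖u_3‖ = 3.8829, so q_3 = (0.0000, -0.8321, -0.5547).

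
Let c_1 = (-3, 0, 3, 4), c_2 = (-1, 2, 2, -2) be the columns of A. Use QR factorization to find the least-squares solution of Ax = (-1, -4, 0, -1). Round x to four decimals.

c_1 = (-3, 0, 3, 4); ‖c_1‖ = 5.8310, so q_1 = (-0.5145, 0.0000, 0.5145, 0.6860).
q_1·c_2 = (-0.5145)·(-1) + 0.0000·2 + 0.5145·2 + 0.6860·(-2) = 0.1715.
u_2 = c_2 − 0.1715·q_1 = (-0.9118, 2.0000, 1.9118, -2.1176).
‖u_2‖ = 3.6015, so q_2 = (-0.2532, 0.5553, 0.5308, -0.5880).
Qᵀb = (-0.1715, -1.3802).
Back-substitute: x_2 = -1.3802/3.6015 = -0.3832.
x_1 = (-0.1715 − 0.1715·(-0.3832))/5.8310 = -0.0181.

x = (-0.0181, -0.3832)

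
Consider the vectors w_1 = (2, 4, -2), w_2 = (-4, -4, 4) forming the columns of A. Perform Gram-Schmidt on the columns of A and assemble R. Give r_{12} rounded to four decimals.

r_{12} = -6.5320

e_1 = w_1/‖w_1‖ = (2, 4, -2)/4.8990 = (0.4082, 0.8165, -0.4082).
r_{12} = e_1·w_2 = -6.5320.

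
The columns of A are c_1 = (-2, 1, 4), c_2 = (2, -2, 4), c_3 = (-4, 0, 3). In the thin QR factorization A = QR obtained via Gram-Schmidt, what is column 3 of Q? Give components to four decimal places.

q_3 = (-0.5970, -0.7960, -0.0995)

c_1 = (-2, 1, 4); ‖c_1‖ = 4.5826, so q_1 = (-0.4364, 0.2182, 0.8729).
q_1·c_2 = (-0.4364)·2 + 0.2182·(-2) + 0.8729·4 = 2.1822.
u_2 = c_2 − 2.1822·q_1 = (2.9524, -2.4762, 2.0952).
‖u_2‖ = 4.3861, so q_2 = (0.6731, -0.5646, 0.4777).
q_1·c_3 = (-0.4364)·(-4) + 0.2182·0 + 0.8729·3 = 4.3644; q_2·c_3 = 0.6731·(-4) + (-0.5646)·0 + 0.4777·3 = -1.2594.
u_3 = c_3 − 4.3644·q_1 + 1.2594·q_2 = (-1.2475, -1.6634, -0.2079).
‖u_3‖ = 2.0896, so q_3 = (-0.5970, -0.7960, -0.0995).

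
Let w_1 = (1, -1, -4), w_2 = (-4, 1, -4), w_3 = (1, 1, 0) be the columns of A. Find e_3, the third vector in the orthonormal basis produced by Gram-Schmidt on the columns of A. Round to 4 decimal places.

e_3 = (0.3678, 0.9196, -0.1379)

e_1 = w_1/‖w_1‖ = (1, -1, -4)/4.2426 = (0.2357, -0.2357, -0.9428).
r_{12} = e_1·w_2 = 2.5927.
u_2 = w_2 − 2.5927·e_1 = (-4.6111, 1.6111, -1.5556).
‖u_2‖ = 5.1262, so e_2 = (-0.8995, 0.3143, -0.3035).
r_{13} = e_1·w_3 = 0.0000; r_{23} = e_2·w_3 = -0.5852.
u_3 = w_3 + 0.0000·e_1 + 0.5852·e_2 = (0.4736, 1.1839, -0.1776).
‖u_3‖ = 1.2874, so e_3 = (0.3678, 0.9196, -0.1379).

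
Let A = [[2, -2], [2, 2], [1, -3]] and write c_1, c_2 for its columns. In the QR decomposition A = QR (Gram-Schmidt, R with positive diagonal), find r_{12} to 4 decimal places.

r_{12} = -1.0000

e_1 = c_1/‖c_1‖ = (2, 2, 1)/3.0000 = (0.6667, 0.6667, 0.3333).
r_{12} = e_1·c_2 = -1.0000.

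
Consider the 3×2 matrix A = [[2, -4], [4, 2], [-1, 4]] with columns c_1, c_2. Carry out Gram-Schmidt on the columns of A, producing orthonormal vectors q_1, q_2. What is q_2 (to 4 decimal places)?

q_2 = (-0.6097, 0.4653, 0.6417)

q_1 = c_1/‖c_1‖ = (2, 4, -1)/4.5826 = (0.4364, 0.8729, -0.2182).
r_{12} = q_1·c_2 = -0.8729.
u_2 = c_2 + 0.8729·q_1 = (-3.6190, 2.7619, 3.8095).
‖u_2‖ = 5.9362, so q_2 = (-0.6097, 0.4653, 0.6417).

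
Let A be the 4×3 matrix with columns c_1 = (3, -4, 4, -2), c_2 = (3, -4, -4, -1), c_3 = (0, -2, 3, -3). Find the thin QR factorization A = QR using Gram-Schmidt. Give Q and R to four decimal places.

q_1 = c_1/‖c_1‖ = (3, -4, 4, -2)/6.7082 = (0.4472, -0.5963, 0.5963, -0.2981).
r_{12} = q_1·c_2 = 1.6398.
u_2 = c_2 − 1.6398·q_1 = (2.2667, -3.0222, -4.9778, -0.5111).
‖u_2‖ = 6.2699, so q_2 = (0.3615, -0.4820, -0.7939, -0.0815).
r_{13} = q_1·c_3 = 3.8759; r_{23} = q_2·c_3 = -1.1732.
u_3 = c_3 − 3.8759·q_1 + 1.1732·q_2 = (-1.3092, -0.2544, -0.2425, -1.9401).
‖u_3‖ = 2.3667, so q_3 = (-0.5532, -0.1075, -0.1025, -0.8197).

Q = [[0.4472, 0.3615, -0.5532], [-0.5963, -0.4820, -0.1075], [0.5963, -0.7939, -0.1025], [-0.2981, -0.0815, -0.8197]], R = [[6.7082, 1.6398, 3.8759], [0.0000, 6.2699, -1.1732], [0.0000, 0.0000, 2.3667]]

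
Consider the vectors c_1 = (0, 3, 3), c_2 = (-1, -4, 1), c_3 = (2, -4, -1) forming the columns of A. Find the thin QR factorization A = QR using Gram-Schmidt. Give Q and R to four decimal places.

Q = [[0.0000, -0.2722, 0.9623], [0.7071, -0.6804, -0.1925], [0.7071, 0.6804, 0.1925]], R = [[4.2426, -2.1213, -3.5355], [0.0000, 3.6742, 1.4969], [0.0000, 0.0000, 2.5019]]

e_1 = c_1/‖c_1‖ = (0, 3, 3)/4.2426 = (0.0000, 0.7071, 0.7071).
r_{12} = e_1·c_2 = -2.1213.
u_2 = c_2 + 2.1213·e_1 = (-1.0000, -2.5000, 2.5000).
‖u_2‖ = 3.6742, so e_2 = (-0.2722, -0.6804, 0.6804).
r_{13} = e_1·c_3 = -3.5355; r_{23} = e_2·c_3 = 1.4969.
u_3 = c_3 + 3.5355·e_1 − 1.4969·e_2 = (2.4074, -0.4815, 0.4815).
‖u_3‖ = 2.5019, so e_3 = (0.9623, -0.1925, 0.1925).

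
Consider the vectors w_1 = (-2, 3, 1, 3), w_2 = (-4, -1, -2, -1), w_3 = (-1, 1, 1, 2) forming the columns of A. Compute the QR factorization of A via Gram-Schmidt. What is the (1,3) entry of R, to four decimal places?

r_{13} = 2.5022

w_1 = (-2, 3, 1, 3); ‖w_1‖ = 4.7958, so q_1 = (-0.4170, 0.6255, 0.2085, 0.6255).
r_{13} = q_1·w_3 = 2.5022.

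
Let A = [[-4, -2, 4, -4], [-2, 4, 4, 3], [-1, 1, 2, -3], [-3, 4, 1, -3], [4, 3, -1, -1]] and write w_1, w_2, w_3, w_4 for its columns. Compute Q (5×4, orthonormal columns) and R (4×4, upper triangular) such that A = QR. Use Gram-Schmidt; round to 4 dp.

Q = [[-0.5898, -0.3078, 0.4606, -0.3916], [-0.2949, 0.5835, 0.4845, 0.5808], [-0.1474, 0.1443, 0.3068, -0.4438], [-0.4423, 0.5803, -0.5860, -0.3241], [0.5898, 0.4553, 0.3400, -0.4553]], R = [[6.7823, -0.1474, -4.8656, 2.6540], [0.0000, 6.7807, 1.5164, 0.3527], [0.0000, 0.0000, 3.4679, 0.1091], [0.0000, 0.0000, 0.0000, 6.0680]]

w_1 = (-4, -2, -1, -3, 4); ‖w_1‖ = 6.7823, so q_1 = (-0.5898, -0.2949, -0.1474, -0.4423, 0.5898).
q_1·w_2 = (-0.5898)·(-2) + (-0.2949)·4 + (-0.1474)·1 + (-0.4423)·4 + 0.5898·3 = -0.1474.
u_2 = w_2 + 0.1474·q_1 = (-2.0870, 3.9565, 0.9783, 3.9348, 3.0870).
‖u_2‖ = 6.7807, so q_2 = (-0.3078, 0.5835, 0.1443, 0.5803, 0.4553).
q_1·w_3 = (-0.5898)·4 + (-0.2949)·4 + (-0.1474)·2 + (-0.4423)·1 + 0.5898·(-1) = -4.8656; q_2·w_3 = (-0.3078)·4 + 0.5835·4 + 0.1443·2 + 0.5803·1 + 0.4553·(-1) = 1.5164.
u_3 = w_3 + 4.8656·q_1 − 1.5164·q_2 = (1.5972, 1.6804, 1.0638, -2.0322, 1.1792).
‖u_3‖ = 3.4679, so q_3 = (0.4606, 0.4845, 0.3068, -0.5860, 0.3400).
q_1·w_4 = (-0.5898)·(-4) + (-0.2949)·3 + (-0.1474)·(-3) + (-0.4423)·(-3) + 0.5898·(-1) = 2.6540; q_2·w_4 = (-0.3078)·(-4) + 0.5835·3 + 0.1443·(-3) + 0.5803·(-3) + 0.4553·(-1) = 0.3527; q_3·w_4 = 0.4606·(-4) + 0.4845·3 + 0.3068·(-3) + (-0.5860)·(-3) + 0.3400·(-1) = 0.1091.
u_4 = w_4 − 2.6540·q_1 − 0.3527·q_2 − 0.1091·q_3 = (-2.3765, 3.5240, -2.6930, -1.9668, -2.7629).
‖u_4‖ = 6.0680, so q_4 = (-0.3916, 0.5808, -0.4438, -0.3241, -0.4553).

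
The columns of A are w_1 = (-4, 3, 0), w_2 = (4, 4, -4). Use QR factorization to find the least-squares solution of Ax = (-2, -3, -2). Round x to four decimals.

x = (-0.0811, -0.2568)

w_1 = (-4, 3, 0); ‖w_1‖ = 5.0000, so e_1 = (-0.8000, 0.6000, 0.0000).
e_1·w_2 = (-0.8000)·4 + 0.6000·4 + 0.0000·(-4) = -0.8000.
u_2 = w_2 + 0.8000·e_1 = (3.3600, 4.4800, -4.0000).
‖u_2‖ = 6.8819, so e_2 = (0.4882, 0.6510, -0.5812).
Qᵀb = (-0.2000, -1.7670).
Back-substitute: x_2 = -1.7670/6.8819 = -0.2568.
x_1 = (-0.2000 + 0.8000·(-0.2568))/5.0000 = -0.0811.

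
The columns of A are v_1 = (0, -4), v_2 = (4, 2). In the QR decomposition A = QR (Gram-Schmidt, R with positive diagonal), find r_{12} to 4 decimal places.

v_1 = (0, -4); ‖v_1‖ = 4.0000, so e_1 = (0.0000, -1.0000).
r_{12} = e_1·v_2 = -2.0000.

r_{12} = -2.0000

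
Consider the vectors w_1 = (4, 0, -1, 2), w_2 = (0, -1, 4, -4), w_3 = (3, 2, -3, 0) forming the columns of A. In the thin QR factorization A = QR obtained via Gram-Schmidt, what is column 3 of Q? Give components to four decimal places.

q_3 = (0.1937, 0.5624, -0.4938, -0.6344)

q_1 = w_1/‖w_1‖ = (4, 0, -1, 2)/4.5826 = (0.8729, 0.0000, -0.2182, 0.4364).
r_{12} = q_1·w_2 = -2.6186.
u_2 = w_2 + 2.6186·q_1 = (2.2857, -1.0000, 3.4286, -2.8571).
‖u_2‖ = 5.1130, so q_2 = (0.4470, -0.1956, 0.6706, -0.5588).
r_{13} = q_1·w_3 = 3.2733; r_{23} = q_2·w_3 = -1.0617.
u_3 = w_3 − 3.2733·q_1 + 1.0617·q_2 = (0.6175, 1.7923, -1.5738, -2.0219).
‖u_3‖ = 3.1872, so q_3 = (0.1937, 0.5624, -0.4938, -0.6344).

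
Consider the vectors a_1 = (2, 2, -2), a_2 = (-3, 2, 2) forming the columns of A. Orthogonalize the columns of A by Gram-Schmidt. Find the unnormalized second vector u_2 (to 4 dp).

q_1 = a_1/‖a_1‖ = (2, 2, -2)/3.4641 = (0.5774, 0.5774, -0.5774).
r_{12} = q_1·a_2 = -1.7321.
u_2 = a_2 + 1.7321·q_1 = (-2.0000, 3.0000, 1.0000).

u_2 = (-2.0000, 3.0000, 1.0000)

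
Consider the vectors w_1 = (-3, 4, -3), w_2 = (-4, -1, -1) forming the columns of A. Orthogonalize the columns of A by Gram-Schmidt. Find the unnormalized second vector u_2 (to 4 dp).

w_1 = (-3, 4, -3); ‖w_1‖ = 5.8310, so q_1 = (-0.5145, 0.6860, -0.5145).
q_1·w_2 = (-0.5145)·(-4) + 0.6860·(-1) + (-0.5145)·(-1) = 1.8865.
u_2 = w_2 − 1.8865·q_1 = (-3.0294, -2.2941, -0.0294).

u_2 = (-3.0294, -2.2941, -0.0294)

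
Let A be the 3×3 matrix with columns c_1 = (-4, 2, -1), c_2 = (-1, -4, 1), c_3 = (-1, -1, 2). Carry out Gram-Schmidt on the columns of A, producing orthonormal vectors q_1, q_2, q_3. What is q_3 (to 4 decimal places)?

q_3 = (-0.1064, 0.2661, 0.9580)

q_1 = c_1/‖c_1‖ = (-4, 2, -1)/4.5826 = (-0.8729, 0.4364, -0.2182).
r_{12} = q_1·c_2 = -1.0911.
u_2 = c_2 + 1.0911·q_1 = (-1.9524, -3.5238, 0.7619).
‖u_2‖ = 4.0999, so q_2 = (-0.4762, -0.8595, 0.1858).
r_{13} = q_1·c_3 = 0.0000; r_{23} = q_2·c_3 = 1.7073.
u_3 = c_3 + 0.0000·q_1 − 1.7073·q_2 = (-0.1870, 0.4674, 1.6827).
‖u_3‖ = 1.7564, so q_3 = (-0.1064, 0.2661, 0.9580).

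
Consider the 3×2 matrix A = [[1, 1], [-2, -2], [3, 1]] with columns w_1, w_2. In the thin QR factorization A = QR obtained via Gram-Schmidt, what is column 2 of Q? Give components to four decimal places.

q_2 = (0.3586, -0.7171, -0.5976)

w_1 = (1, -2, 3); ‖w_1‖ = 3.7417, so q_1 = (0.2673, -0.5345, 0.8018).
q_1·w_2 = 0.2673·1 + (-0.5345)·(-2) + 0.8018·1 = 2.1381.
u_2 = w_2 − 2.1381·q_1 = (0.4286, -0.8571, -0.7143).
‖u_2‖ = 1.1952, so q_2 = (0.3586, -0.7171, -0.5976).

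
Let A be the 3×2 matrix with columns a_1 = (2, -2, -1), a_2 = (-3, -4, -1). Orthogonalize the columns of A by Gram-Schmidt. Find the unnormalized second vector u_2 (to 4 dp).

u_2 = (-3.6667, -3.3333, -0.6667)

a_1 = (2, -2, -1); ‖a_1‖ = 3.0000, so e_1 = (0.6667, -0.6667, -0.3333).
e_1·a_2 = 0.6667·(-3) + (-0.6667)·(-4) + (-0.3333)·(-1) = 1.0000.
u_2 = a_2 − 1.0000·e_1 = (-3.6667, -3.3333, -0.6667).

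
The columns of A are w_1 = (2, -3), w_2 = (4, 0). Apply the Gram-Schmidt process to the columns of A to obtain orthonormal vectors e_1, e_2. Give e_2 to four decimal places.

e_2 = (0.8321, 0.5547)

w_1 = (2, -3); ‖w_1‖ = 3.6056, so e_1 = (0.5547, -0.8321).
e_1·w_2 = 0.5547·4 + (-0.8321)·0 = 2.2188.
u_2 = w_2 − 2.2188·e_1 = (2.7692, 1.8462).
‖u_2‖ = 3.3282, so e_2 = (0.8321, 0.5547).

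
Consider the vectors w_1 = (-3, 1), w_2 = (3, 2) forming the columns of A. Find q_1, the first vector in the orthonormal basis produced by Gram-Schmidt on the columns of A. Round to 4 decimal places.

q_1 = (-0.9487, 0.3162)

w_1 = (-3, 1); ‖w_1‖ = 3.1623, so q_1 = (-0.9487, 0.3162).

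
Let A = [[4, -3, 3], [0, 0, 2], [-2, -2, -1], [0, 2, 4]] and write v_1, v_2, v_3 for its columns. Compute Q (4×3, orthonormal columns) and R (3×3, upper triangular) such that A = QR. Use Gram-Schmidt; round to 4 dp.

Q = [[0.8944, -0.3769, 0.2106], [0.0000, 0.0000, 0.4845], [-0.4472, -0.7537, 0.4213], [0.0000, 0.5384, 0.7372]], R = [[4.4721, -1.7889, 3.1305], [0.0000, 3.7148, 1.7767], [0.0000, 0.0000, 4.1284]]

v_1 = (4, 0, -2, 0); ‖v_1‖ = 4.4721, so e_1 = (0.8944, 0.0000, -0.4472, 0.0000).
e_1·v_2 = 0.8944·(-3) + 0.0000·0 + (-0.4472)·(-2) + 0.0000·2 = -1.7889.
u_2 = v_2 + 1.7889·e_1 = (-1.4000, 0.0000, -2.8000, 2.0000).
‖u_2‖ = 3.7148, so e_2 = (-0.3769, 0.0000, -0.7537, 0.5384).
e_1·v_3 = 0.8944·3 + 0.0000·2 + (-0.4472)·(-1) + 0.0000·4 = 3.1305; e_2·v_3 = (-0.3769)·3 + 0.0000·2 + (-0.7537)·(-1) + 0.5384·4 = 1.7767.
u_3 = v_3 − 3.1305·e_1 − 1.7767·e_2 = (0.8696, 2.0000, 1.7391, 3.0435).
‖u_3‖ = 4.1284, so e_3 = (0.2106, 0.4845, 0.4213, 0.7372).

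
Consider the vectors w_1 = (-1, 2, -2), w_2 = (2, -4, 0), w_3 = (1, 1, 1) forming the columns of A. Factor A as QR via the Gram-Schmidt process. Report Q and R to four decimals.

w_1 = (-1, 2, -2); ‖w_1‖ = 3.0000, so e_1 = (-0.3333, 0.6667, -0.6667).
e_1·w_2 = (-0.3333)·2 + 0.6667·(-4) + (-0.6667)·0 = -3.3333.
u_2 = w_2 + 3.3333·e_1 = (0.8889, -1.7778, -2.2222).
‖u_2‖ = 2.9814, so e_2 = (0.2981, -0.5963, -0.7454).
e_1·w_3 = (-0.3333)·1 + 0.6667·1 + (-0.6667)·1 = -0.3333; e_2·w_3 = 0.2981·1 + (-0.5963)·1 + (-0.7454)·1 = -1.0435.
u_3 = w_3 + 0.3333·e_1 + 1.0435·e_2 = (1.2000, 0.6000, 0.0000).
‖u_3‖ = 1.3416, so e_3 = (0.8944, 0.4472, 0.0000).

Q = [[-0.3333, 0.2981, 0.8944], [0.6667, -0.5963, 0.4472], [-0.6667, -0.7454, 0.0000]], R = [[3.0000, -3.3333, -0.3333], [0.0000, 2.9814, -1.0435], [0.0000, 0.0000, 1.3416]]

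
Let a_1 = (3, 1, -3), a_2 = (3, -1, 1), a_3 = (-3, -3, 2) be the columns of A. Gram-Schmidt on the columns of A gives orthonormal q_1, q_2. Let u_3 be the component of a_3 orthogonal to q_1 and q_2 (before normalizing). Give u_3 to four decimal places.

a_1 = (3, 1, -3); ‖a_1‖ = 4.3589, so q_1 = (0.6882, 0.2294, -0.6882).
q_1·a_2 = 0.6882·3 + 0.2294·(-1) + (-0.6882)·1 = 1.1471.
u_2 = a_2 − 1.1471·q_1 = (2.2105, -1.2632, 1.7895).
‖u_2‖ = 3.1119, so q_2 = (0.7103, -0.4059, 0.5750).
q_1·a_3 = 0.6882·(-3) + 0.2294·(-3) + (-0.6882)·2 = -4.1295; q_2·a_3 = 0.7103·(-3) + (-0.4059)·(-3) + 0.5750·2 = 0.2368.
u_3 = a_3 + 4.1295·q_1 − 0.2368·q_2 = (-0.3261, -1.9565, -0.9783).

u_3 = (-0.3261, -1.9565, -0.9783)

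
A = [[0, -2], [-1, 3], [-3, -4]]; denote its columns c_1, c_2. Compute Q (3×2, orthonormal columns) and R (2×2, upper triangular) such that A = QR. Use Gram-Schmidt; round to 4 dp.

Q = [[0.0000, -0.4375], [-0.3162, 0.8531], [-0.9487, -0.2844]], R = [[3.1623, 2.8460], [0.0000, 4.5717]]

c_1 = (0, -1, -3); ‖c_1‖ = 3.1623, so e_1 = (0.0000, -0.3162, -0.9487).
e_1·c_2 = 0.0000·(-2) + (-0.3162)·3 + (-0.9487)·(-4) = 2.8460.
u_2 = c_2 − 2.8460·e_1 = (-2.0000, 3.9000, -1.3000).
‖u_2‖ = 4.5717, so e_2 = (-0.4375, 0.8531, -0.2844).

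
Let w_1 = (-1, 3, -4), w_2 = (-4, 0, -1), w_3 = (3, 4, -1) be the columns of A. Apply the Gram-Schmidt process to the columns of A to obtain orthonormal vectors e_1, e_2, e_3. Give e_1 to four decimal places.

e_1 = (-0.1961, 0.5883, -0.7845)

w_1 = (-1, 3, -4); ‖w_1‖ = 5.0990, so e_1 = (-0.1961, 0.5883, -0.7845).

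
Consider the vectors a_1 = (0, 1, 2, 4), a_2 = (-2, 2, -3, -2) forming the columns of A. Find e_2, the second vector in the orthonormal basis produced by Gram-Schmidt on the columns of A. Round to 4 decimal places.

e_2 = (-0.5318, 0.6838, -0.4938, 0.0760)

a_1 = (0, 1, 2, 4); ‖a_1‖ = 4.5826, so e_1 = (0.0000, 0.2182, 0.4364, 0.8729).
e_1·a_2 = 0.0000·(-2) + 0.2182·2 + 0.4364·(-3) + 0.8729·(-2) = -2.6186.
u_2 = a_2 + 2.6186·e_1 = (-2.0000, 2.5714, -1.8571, 0.2857).
‖u_2‖ = 3.7607, so e_2 = (-0.5318, 0.6838, -0.4938, 0.0760).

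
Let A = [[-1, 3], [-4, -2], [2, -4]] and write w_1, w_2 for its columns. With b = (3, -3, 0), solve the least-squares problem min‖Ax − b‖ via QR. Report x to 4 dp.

x = (0.5100, 0.5700)

e_1 = w_1/‖w_1‖ = (-1, -4, 2)/4.5826 = (-0.2182, -0.8729, 0.4364).
r_{12} = e_1·w_2 = -0.6547.
u_2 = w_2 + 0.6547·e_1 = (2.8571, -2.5714, -3.7143).
‖u_2‖ = 5.3452, so e_2 = (0.5345, -0.4811, -0.6949).
Qᵀb = (1.9640, 3.0468).
Back-substitute: x_2 = 3.0468/5.3452 = 0.5700.
x_1 = (1.9640 + 0.6547·0.5700)/4.5826 = 0.5100.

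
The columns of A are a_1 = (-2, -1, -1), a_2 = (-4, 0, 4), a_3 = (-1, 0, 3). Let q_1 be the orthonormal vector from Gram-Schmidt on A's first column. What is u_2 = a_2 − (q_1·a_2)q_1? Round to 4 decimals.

a_1 = (-2, -1, -1); ‖a_1‖ = 2.4495, so q_1 = (-0.8165, -0.4082, -0.4082).
q_1·a_2 = (-0.8165)·(-4) + (-0.4082)·0 + (-0.4082)·4 = 1.6330.
u_2 = a_2 − 1.6330·q_1 = (-2.6667, 0.6667, 4.6667).

u_2 = (-2.6667, 0.6667, 4.6667)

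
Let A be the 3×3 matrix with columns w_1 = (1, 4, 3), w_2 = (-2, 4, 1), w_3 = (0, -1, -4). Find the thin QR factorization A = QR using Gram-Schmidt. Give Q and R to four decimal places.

Q = [[0.1961, -0.8441, 0.4990], [0.7845, 0.4404, 0.4366], [0.5883, -0.3058, -0.7485]], R = [[5.0990, 3.3340, -3.1379], [0.0000, 3.1440, 0.7829], [0.0000, 0.0000, 2.5575]]

w_1 = (1, 4, 3); ‖w_1‖ = 5.0990, so e_1 = (0.1961, 0.7845, 0.5883).
e_1·w_2 = 0.1961·(-2) + 0.7845·4 + 0.5883·1 = 3.3340.
u_2 = w_2 − 3.3340·e_1 = (-2.6538, 1.3846, -0.9615).
‖u_2‖ = 3.1440, so e_2 = (-0.8441, 0.4404, -0.3058).
e_1·w_3 = 0.1961·0 + 0.7845·(-1) + 0.5883·(-4) = -3.1379; e_2·w_3 = (-0.8441)·0 + 0.4404·(-1) + (-0.3058)·(-4) = 0.7829.
u_3 = w_3 + 3.1379·e_1 − 0.7829·e_2 = (1.2763, 1.1167, -1.9144).
‖u_3‖ = 2.5575, so e_3 = (0.4990, 0.4366, -0.7485).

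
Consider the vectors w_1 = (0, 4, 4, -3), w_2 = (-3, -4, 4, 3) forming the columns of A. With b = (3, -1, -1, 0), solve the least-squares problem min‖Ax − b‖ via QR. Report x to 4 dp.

x = (-0.2443, -0.2240)

w_1 = (0, 4, 4, -3); ‖w_1‖ = 6.4031, so q_1 = (0.0000, 0.6247, 0.6247, -0.4685).
q_1·w_2 = 0.0000·(-3) + 0.6247·(-4) + 0.6247·4 + (-0.4685)·3 = -1.4056.
u_2 = w_2 + 1.4056·q_1 = (-3.0000, -3.1220, 4.8780, 2.3415).
‖u_2‖ = 6.9300, so q_2 = (-0.4329, -0.4505, 0.7039, 0.3379).
Qᵀb = (-1.2494, -1.5521).
Back-substitute: x_2 = -1.5521/6.9300 = -0.2240.
x_1 = (-1.2494 + 1.4056·(-0.2240))/6.4031 = -0.2443.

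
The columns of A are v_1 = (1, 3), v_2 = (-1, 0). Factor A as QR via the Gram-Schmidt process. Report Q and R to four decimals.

q_1 = v_1/‖v_1‖ = (1, 3)/3.1623 = (0.3162, 0.9487).
r_{12} = q_1·v_2 = -0.3162.
u_2 = v_2 + 0.3162·q_1 = (-0.9000, 0.3000).
‖u_2‖ = 0.9487, so q_2 = (-0.9487, 0.3162).

Q = [[0.3162, -0.9487], [0.9487, 0.3162]], R = [[3.1623, -0.3162], [0.0000, 0.9487]]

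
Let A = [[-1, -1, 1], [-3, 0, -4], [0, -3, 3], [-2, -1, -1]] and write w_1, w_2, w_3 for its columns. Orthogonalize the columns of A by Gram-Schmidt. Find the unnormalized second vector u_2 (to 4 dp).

e_1 = w_1/‖w_1‖ = (-1, -3, 0, -2)/3.7417 = (-0.2673, -0.8018, 0.0000, -0.5345).
r_{12} = e_1·w_2 = 0.8018.
u_2 = w_2 − 0.8018·e_1 = (-0.7857, 0.6429, -3.0000, -0.5714).

u_2 = (-0.7857, 0.6429, -3.0000, -0.5714)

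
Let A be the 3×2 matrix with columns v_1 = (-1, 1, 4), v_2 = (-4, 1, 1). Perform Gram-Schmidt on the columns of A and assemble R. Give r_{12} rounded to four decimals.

v_1 = (-1, 1, 4); ‖v_1‖ = 4.2426, so e_1 = (-0.2357, 0.2357, 0.9428).
r_{12} = e_1·v_2 = 2.1213.

r_{12} = 2.1213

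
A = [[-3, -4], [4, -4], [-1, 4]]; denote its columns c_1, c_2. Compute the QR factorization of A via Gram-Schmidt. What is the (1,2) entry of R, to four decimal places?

c_1 = (-3, 4, -1); ‖c_1‖ = 5.0990, so e_1 = (-0.5883, 0.7845, -0.1961).
r_{12} = e_1·c_2 = -1.5689.

r_{12} = -1.5689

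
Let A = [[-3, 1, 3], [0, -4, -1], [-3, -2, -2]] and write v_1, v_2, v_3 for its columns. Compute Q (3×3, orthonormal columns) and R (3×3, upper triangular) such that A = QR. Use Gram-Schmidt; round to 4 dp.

Q = [[-0.7071, 0.3313, 0.6247], [0.0000, -0.8835, 0.4685], [-0.7071, -0.3313, -0.6247]], R = [[4.2426, 0.7071, -0.7071], [0.0000, 4.5277, 2.5399], [0.0000, 0.0000, 2.6550]]

q_1 = v_1/‖v_1‖ = (-3, 0, -3)/4.2426 = (-0.7071, 0.0000, -0.7071).
r_{12} = q_1·v_2 = 0.7071.
u_2 = v_2 − 0.7071·q_1 = (1.5000, -4.0000, -1.5000).
‖u_2‖ = 4.5277, so q_2 = (0.3313, -0.8835, -0.3313).
r_{13} = q_1·v_3 = -0.7071; r_{23} = q_2·v_3 = 2.5399.
u_3 = v_3 + 0.7071·q_1 − 2.5399·q_2 = (1.6585, 1.2439, -1.6585).
‖u_3‖ = 2.6550, so q_3 = (0.6247, 0.4685, -0.6247).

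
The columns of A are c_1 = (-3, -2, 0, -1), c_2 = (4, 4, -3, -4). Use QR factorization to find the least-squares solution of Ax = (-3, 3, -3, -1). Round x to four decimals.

c_1 = (-3, -2, 0, -1); ‖c_1‖ = 3.7417, so q_1 = (-0.8018, -0.5345, 0.0000, -0.2673).
q_1·c_2 = (-0.8018)·4 + (-0.5345)·4 + 0.0000·(-3) + (-0.2673)·(-4) = -4.2762.
u_2 = c_2 + 4.2762·q_1 = (0.5714, 1.7143, -3.0000, -5.1429).
‖u_2‖ = 6.2221, so q_2 = (0.0918, 0.2755, -0.4822, -0.8265).
Qᵀb = (1.0690, 2.8240).
Back-substitute: x_2 = 2.8240/6.2221 = 0.4539.
x_1 = (1.0690 + 4.2762·0.4539)/3.7417 = 0.8044.

x = (0.8044, 0.4539)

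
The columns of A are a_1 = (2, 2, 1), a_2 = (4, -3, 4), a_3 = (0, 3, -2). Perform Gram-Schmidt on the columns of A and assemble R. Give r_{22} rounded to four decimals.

q_1 = a_1/‖a_1‖ = (2, 2, 1)/3.0000 = (0.6667, 0.6667, 0.3333).
r_{12} = q_1·a_2 = 2.0000.
u_2 = a_2 − 2.0000·q_1 = (2.6667, -4.3333, 3.3333).
r_{22} = ‖u_2‖ = 6.0828.

r_{22} = 6.0828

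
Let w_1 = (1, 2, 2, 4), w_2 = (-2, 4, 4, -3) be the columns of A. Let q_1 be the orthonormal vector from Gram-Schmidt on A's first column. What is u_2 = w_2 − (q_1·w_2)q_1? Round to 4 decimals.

q_1 = w_1/‖w_1‖ = (1, 2, 2, 4)/5.0000 = (0.2000, 0.4000, 0.4000, 0.8000).
r_{12} = q_1·w_2 = 0.4000.
u_2 = w_2 − 0.4000·q_1 = (-2.0800, 3.8400, 3.8400, -3.3200).

u_2 = (-2.0800, 3.8400, 3.8400, -3.3200)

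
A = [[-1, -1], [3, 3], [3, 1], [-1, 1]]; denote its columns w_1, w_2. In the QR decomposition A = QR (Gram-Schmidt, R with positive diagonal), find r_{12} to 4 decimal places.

r_{12} = 2.6833

q_1 = w_1/‖w_1‖ = (-1, 3, 3, -1)/4.4721 = (-0.2236, 0.6708, 0.6708, -0.2236).
r_{12} = q_1·w_2 = 2.6833.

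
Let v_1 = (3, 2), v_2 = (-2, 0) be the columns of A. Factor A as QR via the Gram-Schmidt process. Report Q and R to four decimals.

Q = [[0.8321, -0.5547], [0.5547, 0.8321]], R = [[3.6056, -1.6641], [0.0000, 1.1094]]

e_1 = v_1/‖v_1‖ = (3, 2)/3.6056 = (0.8321, 0.5547).
r_{12} = e_1·v_2 = -1.6641.
u_2 = v_2 + 1.6641·e_1 = (-0.6154, 0.9231).
‖u_2‖ = 1.1094, so e_2 = (-0.5547, 0.8321).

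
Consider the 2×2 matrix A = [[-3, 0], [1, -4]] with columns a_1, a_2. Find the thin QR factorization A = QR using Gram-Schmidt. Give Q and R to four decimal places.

e_1 = a_1/‖a_1‖ = (-3, 1)/3.1623 = (-0.9487, 0.3162).
r_{12} = e_1·a_2 = -1.2649.
u_2 = a_2 + 1.2649·e_1 = (-1.2000, -3.6000).
‖u_2‖ = 3.7947, so e_2 = (-0.3162, -0.9487).

Q = [[-0.9487, -0.3162], [0.3162, -0.9487]], R = [[3.1623, -1.2649], [0.0000, 3.7947]]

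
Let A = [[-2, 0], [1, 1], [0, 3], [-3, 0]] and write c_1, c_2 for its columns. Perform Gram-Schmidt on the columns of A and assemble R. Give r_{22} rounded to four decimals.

r_{22} = 3.1510

q_1 = c_1/‖c_1‖ = (-2, 1, 0, -3)/3.7417 = (-0.5345, 0.2673, 0.0000, -0.8018).
r_{12} = q_1·c_2 = 0.2673.
u_2 = c_2 − 0.2673·q_1 = (0.1429, 0.9286, 3.0000, 0.2143).
r_{22} = ‖u_2‖ = 3.1510.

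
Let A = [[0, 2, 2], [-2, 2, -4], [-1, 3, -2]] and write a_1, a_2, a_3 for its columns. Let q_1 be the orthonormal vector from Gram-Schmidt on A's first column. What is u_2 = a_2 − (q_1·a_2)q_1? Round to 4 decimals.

a_1 = (0, -2, -1); ‖a_1‖ = 2.2361, so q_1 = (0.0000, -0.8944, -0.4472).
q_1·a_2 = 0.0000·2 + (-0.8944)·2 + (-0.4472)·3 = -3.1305.
u_2 = a_2 + 3.1305·q_1 = (2.0000, -0.8000, 1.6000).

u_2 = (2.0000, -0.8000, 1.6000)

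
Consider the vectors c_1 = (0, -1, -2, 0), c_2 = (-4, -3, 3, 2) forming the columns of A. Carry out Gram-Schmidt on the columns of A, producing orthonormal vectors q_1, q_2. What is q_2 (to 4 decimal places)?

q_1 = c_1/‖c_1‖ = (0, -1, -2, 0)/2.2361 = (0.0000, -0.4472, -0.8944, 0.0000).
r_{12} = q_1·c_2 = -1.3416.
u_2 = c_2 + 1.3416·q_1 = (-4.0000, -3.6000, 1.8000, 2.0000).
‖u_2‖ = 6.0166, so q_2 = (-0.6648, -0.5983, 0.2992, 0.3324).

q_2 = (-0.6648, -0.5983, 0.2992, 0.3324)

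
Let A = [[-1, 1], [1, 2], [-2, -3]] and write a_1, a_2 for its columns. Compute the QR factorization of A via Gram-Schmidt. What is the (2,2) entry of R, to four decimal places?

r_{22} = 2.4152

a_1 = (-1, 1, -2); ‖a_1‖ = 2.4495, so q_1 = (-0.4082, 0.4082, -0.8165).
q_1·a_2 = (-0.4082)·1 + 0.4082·2 + (-0.8165)·(-3) = 2.8577.
u_2 = a_2 − 2.8577·q_1 = (2.1667, 0.8333, -0.6667).
r_{22} = ‖u_2‖ = 2.4152.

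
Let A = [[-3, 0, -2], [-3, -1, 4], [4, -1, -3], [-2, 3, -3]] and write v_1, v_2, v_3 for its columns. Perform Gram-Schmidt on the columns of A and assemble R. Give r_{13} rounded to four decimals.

r_{13} = -1.9467

q_1 = v_1/‖v_1‖ = (-3, -3, 4, -2)/6.1644 = (-0.4867, -0.4867, 0.6489, -0.3244).
r_{13} = q_1·v_3 = -1.9467.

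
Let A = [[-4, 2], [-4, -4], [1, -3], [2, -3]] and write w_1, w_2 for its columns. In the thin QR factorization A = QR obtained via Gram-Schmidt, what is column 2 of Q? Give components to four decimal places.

w_1 = (-4, -4, 1, 2); ‖w_1‖ = 6.0828, so q_1 = (-0.6576, -0.6576, 0.1644, 0.3288).
q_1·w_2 = (-0.6576)·2 + (-0.6576)·(-4) + 0.1644·(-3) + 0.3288·(-3) = -0.1644.
u_2 = w_2 + 0.1644·q_1 = (1.8919, -4.1081, -2.9730, -2.9459).
‖u_2‖ = 6.1622, so q_2 = (0.3070, -0.6667, -0.4825, -0.4781).

q_2 = (0.3070, -0.6667, -0.4825, -0.4781)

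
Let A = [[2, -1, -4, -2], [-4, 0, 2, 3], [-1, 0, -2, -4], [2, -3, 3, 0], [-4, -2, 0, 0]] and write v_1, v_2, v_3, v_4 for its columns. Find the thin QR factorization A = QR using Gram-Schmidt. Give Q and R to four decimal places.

v_1 = (2, -4, -1, 2, -4); ‖v_1‖ = 6.4031, so e_1 = (0.3123, -0.6247, -0.1562, 0.3123, -0.6247).
e_1·v_2 = 0.3123·(-1) + (-0.6247)·0 + (-0.1562)·0 + 0.3123·(-3) + (-0.6247)·(-2) = 0.0000.
u_2 = v_2 + 0.0000·e_1 = (-1.0000, 0.0000, 0.0000, -3.0000, -2.0000).
‖u_2‖ = 3.7417, so e_2 = (-0.2673, 0.0000, 0.0000, -0.8018, -0.5345).
e_1·v_3 = 0.3123·(-4) + (-0.6247)·2 + (-0.1562)·(-2) + 0.3123·3 + (-0.6247)·0 = -1.2494; e_2·v_3 = (-0.2673)·(-4) + 0.0000·2 + 0.0000·(-2) + (-0.8018)·3 + (-0.5345)·0 = -1.3363.
u_3 = v_3 + 1.2494·e_1 + 1.3363·e_2 = (-3.9669, 1.2195, -2.1951, 2.3188, -1.4948).
‖u_3‖ = 5.4455, so e_3 = (-0.7285, 0.2239, -0.4031, 0.4258, -0.2745).
e_1·v_4 = 0.3123·(-2) + (-0.6247)·3 + (-0.1562)·(-4) + 0.3123·0 + (-0.6247)·0 = -1.8741; e_2·v_4 = (-0.2673)·(-2) + 0.0000·3 + 0.0000·(-4) + (-0.8018)·0 + (-0.5345)·0 = 0.5345; e_3·v_4 = (-0.7285)·(-2) + 0.2239·3 + (-0.4031)·(-4) + 0.4258·0 + (-0.2745)·0 = 3.7412.
u_4 = v_4 + 1.8741·e_1 − 0.5345·e_2 − 3.7412·e_3 = (1.4536, 0.9914, -2.7846, -0.5792, 0.1419).
‖u_4‖ = 3.3474, so e_4 = (0.4342, 0.2962, -0.8319, -0.1730, 0.0424).

Q = [[0.3123, -0.2673, -0.7285, 0.4342], [-0.6247, 0.0000, 0.2239, 0.2962], [-0.1562, 0.0000, -0.4031, -0.8319], [0.3123, -0.8018, 0.4258, -0.1730], [-0.6247, -0.5345, -0.2745, 0.0424]], R = [[6.4031, 0.0000, -1.2494, -1.8741], [0.0000, 3.7417, -1.3363, 0.5345], [0.0000, 0.0000, 5.4455, 3.7412], [0.0000, 0.0000, 0.0000, 3.3474]]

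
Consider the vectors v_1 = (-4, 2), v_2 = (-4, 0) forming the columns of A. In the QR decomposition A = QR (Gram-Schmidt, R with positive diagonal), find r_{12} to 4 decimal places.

r_{12} = 3.5777

q_1 = v_1/‖v_1‖ = (-4, 2)/4.4721 = (-0.8944, 0.4472).
r_{12} = q_1·v_2 = 3.5777.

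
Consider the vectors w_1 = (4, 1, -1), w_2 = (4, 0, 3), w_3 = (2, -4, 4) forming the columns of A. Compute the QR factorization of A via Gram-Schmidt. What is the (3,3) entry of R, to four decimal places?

e_1 = w_1/‖w_1‖ = (4, 1, -1)/4.2426 = (0.9428, 0.2357, -0.2357).
r_{12} = e_1·w_2 = 3.0641.
u_2 = w_2 − 3.0641·e_1 = (1.1111, -0.7222, 3.7222).
‖u_2‖ = 3.9511, so e_2 = (0.2812, -0.1828, 0.9421).
r_{13} = e_1·w_3 = 0.0000; r_{23} = e_2·w_3 = 5.0619.
u_3 = w_3 + 0.0000·e_1 − 5.0619·e_2 = (0.5765, -3.0747, -0.7687).
r_{33} = ‖u_3‖ = 3.2214.

r_{33} = 3.2214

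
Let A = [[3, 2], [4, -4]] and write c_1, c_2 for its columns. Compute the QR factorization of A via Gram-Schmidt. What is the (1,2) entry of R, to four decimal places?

r_{12} = -2.0000

c_1 = (3, 4); ‖c_1‖ = 5.0000, so q_1 = (0.6000, 0.8000).
r_{12} = q_1·c_2 = -2.0000.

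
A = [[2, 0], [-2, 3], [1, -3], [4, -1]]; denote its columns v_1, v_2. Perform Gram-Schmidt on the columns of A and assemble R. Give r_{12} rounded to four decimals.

r_{12} = -2.6000

e_1 = v_1/‖v_1‖ = (2, -2, 1, 4)/5.0000 = (0.4000, -0.4000, 0.2000, 0.8000).
r_{12} = e_1·v_2 = -2.6000.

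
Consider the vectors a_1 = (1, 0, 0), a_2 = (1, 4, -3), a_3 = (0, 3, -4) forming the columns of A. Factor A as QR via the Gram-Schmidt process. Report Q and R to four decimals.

Q = [[1.0000, 0.0000, 0.0000], [0.0000, 0.8000, -0.6000], [0.0000, -0.6000, -0.8000]], R = [[1.0000, 1.0000, 0.0000], [0.0000, 5.0000, 4.8000], [0.0000, 0.0000, 1.4000]]

e_1 = a_1/‖a_1‖ = (1, 0, 0)/1.0000 = (1.0000, 0.0000, 0.0000).
r_{12} = e_1·a_2 = 1.0000.
u_2 = a_2 − 1.0000·e_1 = (0.0000, 4.0000, -3.0000).
‖u_2‖ = 5.0000, so e_2 = (0.0000, 0.8000, -0.6000).
r_{13} = e_1·a_3 = 0.0000; r_{23} = e_2·a_3 = 4.8000.
u_3 = a_3 + 0.0000·e_1 − 4.8000·e_2 = (0.0000, -0.8400, -1.1200).
‖u_3‖ = 1.4000, so e_3 = (0.0000, -0.6000, -0.8000).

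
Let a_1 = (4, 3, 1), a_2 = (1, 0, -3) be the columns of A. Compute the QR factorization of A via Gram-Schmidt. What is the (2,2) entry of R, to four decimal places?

r_{22} = 3.1562

a_1 = (4, 3, 1); ‖a_1‖ = 5.0990, so q_1 = (0.7845, 0.5883, 0.1961).
q_1·a_2 = 0.7845·1 + 0.5883·0 + 0.1961·(-3) = 0.1961.
u_2 = a_2 − 0.1961·q_1 = (0.8462, -0.1154, -3.0385).
r_{22} = ‖u_2‖ = 3.1562.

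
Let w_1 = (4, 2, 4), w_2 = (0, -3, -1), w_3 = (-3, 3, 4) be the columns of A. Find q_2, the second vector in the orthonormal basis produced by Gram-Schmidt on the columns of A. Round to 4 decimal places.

w_1 = (4, 2, 4); ‖w_1‖ = 6.0000, so q_1 = (0.6667, 0.3333, 0.6667).
q_1·w_2 = 0.6667·0 + 0.3333·(-3) + 0.6667·(-1) = -1.6667.
u_2 = w_2 + 1.6667·q_1 = (1.1111, -2.4444, 0.1111).
‖u_2‖ = 2.6874, so q_2 = (0.4134, -0.9096, 0.0413).

q_2 = (0.4134, -0.9096, 0.0413)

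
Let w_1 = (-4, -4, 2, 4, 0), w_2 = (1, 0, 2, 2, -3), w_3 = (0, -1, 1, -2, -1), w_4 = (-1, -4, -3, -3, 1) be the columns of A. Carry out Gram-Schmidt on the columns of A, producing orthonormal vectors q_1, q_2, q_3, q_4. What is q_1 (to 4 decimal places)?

q_1 = (-0.5547, -0.5547, 0.2774, 0.5547, 0.0000)

w_1 = (-4, -4, 2, 4, 0); ‖w_1‖ = 7.2111, so q_1 = (-0.5547, -0.5547, 0.2774, 0.5547, 0.0000).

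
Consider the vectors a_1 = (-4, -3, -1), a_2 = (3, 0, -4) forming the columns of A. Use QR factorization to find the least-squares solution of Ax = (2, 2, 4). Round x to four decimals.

e_1 = a_1/‖a_1‖ = (-4, -3, -1)/5.0990 = (-0.7845, -0.5883, -0.1961).
r_{12} = e_1·a_2 = -1.5689.
u_2 = a_2 + 1.5689·e_1 = (1.7692, -0.9231, -4.3077).
‖u_2‖ = 4.7475, so e_2 = (0.3727, -0.1944, -0.9074).
Qᵀb = (-3.5301, -3.2730).
Back-substitute: x_2 = -3.2730/4.7475 = -0.6894.
x_1 = (-3.5301 + 1.5689·(-0.6894))/5.0990 = -0.9044.

x = (-0.9044, -0.6894)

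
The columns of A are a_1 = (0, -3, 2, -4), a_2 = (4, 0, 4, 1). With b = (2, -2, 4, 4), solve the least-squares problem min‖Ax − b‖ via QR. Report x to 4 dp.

a_1 = (0, -3, 2, -4); ‖a_1‖ = 5.3852, so q_1 = (0.0000, -0.5571, 0.3714, -0.7428).
q_1·a_2 = 0.0000·4 + (-0.5571)·0 + 0.3714·4 + (-0.7428)·1 = 0.7428.
u_2 = a_2 − 0.7428·q_1 = (4.0000, 0.4138, 3.7241, 1.5517).
‖u_2‖ = 5.6963, so q_2 = (0.7022, 0.0726, 0.6538, 0.2724).
Qᵀb = (-0.3714, 4.9639).
Back-substitute: x_2 = 4.9639/5.6963 = 0.8714.
x_1 = (-0.3714 − 0.7428·0.8714)/5.3852 = -0.1892.

x = (-0.1892, 0.8714)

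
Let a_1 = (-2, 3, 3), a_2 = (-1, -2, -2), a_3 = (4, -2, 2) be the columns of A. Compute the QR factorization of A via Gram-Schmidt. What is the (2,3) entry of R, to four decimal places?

r_{23} = -3.6181

q_1 = a_1/‖a_1‖ = (-2, 3, 3)/4.6904 = (-0.4264, 0.6396, 0.6396).
r_{12} = q_1·a_2 = -2.1320.
u_2 = a_2 + 2.1320·q_1 = (-1.9091, -0.6364, -0.6364).
‖u_2‖ = 2.1106, so q_2 = (-0.9045, -0.3015, -0.3015).
r_{23} = q_2·a_3 = -3.6181.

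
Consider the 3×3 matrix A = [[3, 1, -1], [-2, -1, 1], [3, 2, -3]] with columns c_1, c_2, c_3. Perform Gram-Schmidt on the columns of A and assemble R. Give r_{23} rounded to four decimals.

e_1 = c_1/‖c_1‖ = (3, -2, 3)/4.6904 = (0.6396, -0.4264, 0.6396).
r_{12} = e_1·c_2 = 2.3452.
u_2 = c_2 − 2.3452·e_1 = (-0.5000, 0.0000, 0.5000).
‖u_2‖ = 0.7071, so e_2 = (-0.7071, 0.0000, 0.7071).
r_{23} = e_2·c_3 = -1.4142.

r_{23} = -1.4142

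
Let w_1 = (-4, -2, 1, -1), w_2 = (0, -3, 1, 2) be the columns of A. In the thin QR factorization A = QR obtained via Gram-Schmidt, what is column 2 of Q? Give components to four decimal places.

w_1 = (-4, -2, 1, -1); ‖w_1‖ = 4.6904, so q_1 = (-0.8528, -0.4264, 0.2132, -0.2132).
q_1·w_2 = (-0.8528)·0 + (-0.4264)·(-3) + 0.2132·1 + (-0.2132)·2 = 1.0660.
u_2 = w_2 − 1.0660·q_1 = (0.9091, -2.5455, 0.7727, 2.2273).
‖u_2‖ = 3.5866, so q_2 = (0.2535, -0.7097, 0.2154, 0.6210).

q_2 = (0.2535, -0.7097, 0.2154, 0.6210)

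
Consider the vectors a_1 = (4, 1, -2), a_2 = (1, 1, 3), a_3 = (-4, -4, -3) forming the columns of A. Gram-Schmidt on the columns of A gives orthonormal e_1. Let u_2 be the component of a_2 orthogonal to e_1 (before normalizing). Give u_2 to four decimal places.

a_1 = (4, 1, -2); ‖a_1‖ = 4.5826, so e_1 = (0.8729, 0.2182, -0.4364).
e_1·a_2 = 0.8729·1 + 0.2182·1 + (-0.4364)·3 = -0.2182.
u_2 = a_2 + 0.2182·e_1 = (1.1905, 1.0476, 2.9048).

u_2 = (1.1905, 1.0476, 2.9048)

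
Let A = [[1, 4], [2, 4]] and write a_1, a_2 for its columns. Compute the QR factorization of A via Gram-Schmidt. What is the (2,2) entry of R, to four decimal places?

r_{22} = 1.7889

a_1 = (1, 2); ‖a_1‖ = 2.2361, so q_1 = (0.4472, 0.8944).
q_1·a_2 = 0.4472·4 + 0.8944·4 = 5.3666.
u_2 = a_2 − 5.3666·q_1 = (1.6000, -0.8000).
r_{22} = ‖u_2‖ = 1.7889.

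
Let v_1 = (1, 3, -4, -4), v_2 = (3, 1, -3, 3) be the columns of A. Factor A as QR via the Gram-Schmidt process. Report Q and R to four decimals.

v_1 = (1, 3, -4, -4); ‖v_1‖ = 6.4807, so e_1 = (0.1543, 0.4629, -0.6172, -0.6172).
e_1·v_2 = 0.1543·3 + 0.4629·1 + (-0.6172)·(-3) + (-0.6172)·3 = 0.9258.
u_2 = v_2 − 0.9258·e_1 = (2.8571, 0.5714, -2.4286, 3.5714).
‖u_2‖ = 5.2099, so e_2 = (0.5484, 0.1097, -0.4661, 0.6855).

Q = [[0.1543, 0.5484], [0.4629, 0.1097], [-0.6172, -0.4661], [-0.6172, 0.6855]], R = [[6.4807, 0.9258], [0.0000, 5.2099]]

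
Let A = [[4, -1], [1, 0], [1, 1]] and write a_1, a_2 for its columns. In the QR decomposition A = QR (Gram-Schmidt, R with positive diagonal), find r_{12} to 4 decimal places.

a_1 = (4, 1, 1); ‖a_1‖ = 4.2426, so q_1 = (0.9428, 0.2357, 0.2357).
r_{12} = q_1·a_2 = -0.7071.

r_{12} = -0.7071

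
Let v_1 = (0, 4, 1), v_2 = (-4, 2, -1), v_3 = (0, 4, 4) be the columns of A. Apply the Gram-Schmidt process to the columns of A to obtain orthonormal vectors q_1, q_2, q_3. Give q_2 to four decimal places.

q_2 = (-0.9397, 0.0829, -0.3317)

v_1 = (0, 4, 1); ‖v_1‖ = 4.1231, so q_1 = (0.0000, 0.9701, 0.2425).
q_1·v_2 = 0.0000·(-4) + 0.9701·2 + 0.2425·(-1) = 1.6977.
u_2 = v_2 − 1.6977·q_1 = (-4.0000, 0.3529, -1.4118).
‖u_2‖ = 4.2565, so q_2 = (-0.9397, 0.0829, -0.3317).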